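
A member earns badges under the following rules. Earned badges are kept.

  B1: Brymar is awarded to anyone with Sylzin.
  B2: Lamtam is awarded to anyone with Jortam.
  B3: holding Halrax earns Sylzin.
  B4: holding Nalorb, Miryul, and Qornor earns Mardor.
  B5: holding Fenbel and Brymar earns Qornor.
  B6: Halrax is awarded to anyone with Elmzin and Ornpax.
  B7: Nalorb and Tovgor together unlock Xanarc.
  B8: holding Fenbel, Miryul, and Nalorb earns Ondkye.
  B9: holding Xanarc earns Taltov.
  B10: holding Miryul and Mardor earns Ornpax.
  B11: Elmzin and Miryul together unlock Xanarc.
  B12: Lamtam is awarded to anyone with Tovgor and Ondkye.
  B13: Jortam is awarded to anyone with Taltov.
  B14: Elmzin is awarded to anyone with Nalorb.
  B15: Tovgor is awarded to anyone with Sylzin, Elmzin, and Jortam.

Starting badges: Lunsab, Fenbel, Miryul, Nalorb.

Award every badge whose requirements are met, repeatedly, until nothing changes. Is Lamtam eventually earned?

With Nalorb, Elmzin is earned (B14).
With Elmzin and Miryul, Xanarc is earned (B11).
With Xanarc, Taltov is earned (B9).
With Taltov, Jortam is earned (B13).
With Jortam, Lamtam is earned (B2).

Yes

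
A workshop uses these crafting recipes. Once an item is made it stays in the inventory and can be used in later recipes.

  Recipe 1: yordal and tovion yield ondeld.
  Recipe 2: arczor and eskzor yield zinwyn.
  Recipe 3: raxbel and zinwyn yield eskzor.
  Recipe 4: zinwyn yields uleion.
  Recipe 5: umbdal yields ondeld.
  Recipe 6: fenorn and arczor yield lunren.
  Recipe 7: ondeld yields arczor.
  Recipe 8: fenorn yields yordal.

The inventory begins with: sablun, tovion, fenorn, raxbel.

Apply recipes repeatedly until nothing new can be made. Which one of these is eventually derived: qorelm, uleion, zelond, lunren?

Using Recipe 8, fenorn makes yordal.
Using Recipe 1, yordal and tovion make ondeld.
ondeld → arczor (Recipe 7).
Using Recipe 6, fenorn and arczor make lunren.
uleion would need zinwyn (Recipe 4), but zinwyn is never obtained. No rule produces zelond, and it is not given. No rule produces qorelm, and it is not given.

lunren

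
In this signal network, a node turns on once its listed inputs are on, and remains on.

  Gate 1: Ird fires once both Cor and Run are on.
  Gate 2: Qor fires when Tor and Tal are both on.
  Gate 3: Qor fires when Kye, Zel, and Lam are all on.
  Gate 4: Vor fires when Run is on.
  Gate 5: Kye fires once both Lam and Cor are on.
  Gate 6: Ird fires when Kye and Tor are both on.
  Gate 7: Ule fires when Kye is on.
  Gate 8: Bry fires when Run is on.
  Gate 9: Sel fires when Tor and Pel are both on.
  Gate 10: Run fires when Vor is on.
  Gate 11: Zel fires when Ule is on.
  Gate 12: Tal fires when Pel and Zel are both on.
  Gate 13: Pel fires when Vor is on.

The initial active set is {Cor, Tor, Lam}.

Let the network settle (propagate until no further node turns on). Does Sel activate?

Sel would need Tor and Pel (Gate 9), but Pel never turns on.

No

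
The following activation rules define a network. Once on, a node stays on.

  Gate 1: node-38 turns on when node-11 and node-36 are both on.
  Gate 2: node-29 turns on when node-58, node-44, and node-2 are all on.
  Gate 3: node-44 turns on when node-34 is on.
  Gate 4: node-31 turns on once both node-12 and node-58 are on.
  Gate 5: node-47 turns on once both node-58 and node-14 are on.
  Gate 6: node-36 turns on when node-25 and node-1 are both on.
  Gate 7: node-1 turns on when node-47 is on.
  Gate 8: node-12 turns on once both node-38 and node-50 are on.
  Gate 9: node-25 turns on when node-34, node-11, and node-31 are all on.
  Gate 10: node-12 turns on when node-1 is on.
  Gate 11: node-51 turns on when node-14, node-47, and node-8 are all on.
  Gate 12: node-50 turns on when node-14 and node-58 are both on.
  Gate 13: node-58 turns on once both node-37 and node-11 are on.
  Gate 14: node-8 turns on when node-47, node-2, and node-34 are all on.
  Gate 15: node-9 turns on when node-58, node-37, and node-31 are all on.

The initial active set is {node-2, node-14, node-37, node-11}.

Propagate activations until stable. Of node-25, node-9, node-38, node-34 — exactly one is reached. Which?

Gate 13: node-37 and node-11 on → node-58 on.
node-58 and node-14 are on, so node-47 turns on (Gate 5).
Gate 7: node-47 on → node-1 on.
node-1 is on, so node-12 turns on (Gate 10).
Gate 4: node-12 and node-58 on → node-31 on.
Gate 15: node-58, node-37, and node-31 on → node-9 on.
No rule produces node-34, and it is not given. node-25 would need node-34, node-11, and node-31 (Gate 9), but node-34 never turns on. node-38 would need node-11 and node-36 (Gate 1), but node-36 never turns on.

node-9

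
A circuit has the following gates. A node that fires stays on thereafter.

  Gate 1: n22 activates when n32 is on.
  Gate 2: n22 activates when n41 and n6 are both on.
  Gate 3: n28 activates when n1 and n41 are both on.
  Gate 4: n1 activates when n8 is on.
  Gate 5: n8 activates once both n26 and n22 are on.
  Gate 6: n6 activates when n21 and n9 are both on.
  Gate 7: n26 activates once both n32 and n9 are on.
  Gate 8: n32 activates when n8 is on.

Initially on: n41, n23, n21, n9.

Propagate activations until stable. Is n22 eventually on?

Yes

n21 and n9 are on, so n6 activates (Gate 6).
Gate 2: n41 and n6 on → n22 on.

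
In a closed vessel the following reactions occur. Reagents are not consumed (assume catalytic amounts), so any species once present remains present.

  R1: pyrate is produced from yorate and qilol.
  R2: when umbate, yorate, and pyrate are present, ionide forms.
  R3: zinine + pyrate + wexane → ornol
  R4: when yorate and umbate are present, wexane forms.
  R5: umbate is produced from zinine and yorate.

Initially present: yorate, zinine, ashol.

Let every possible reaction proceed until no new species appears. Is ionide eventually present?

ionide would need umbate, yorate, and pyrate (R2), but pyrate never forms.

No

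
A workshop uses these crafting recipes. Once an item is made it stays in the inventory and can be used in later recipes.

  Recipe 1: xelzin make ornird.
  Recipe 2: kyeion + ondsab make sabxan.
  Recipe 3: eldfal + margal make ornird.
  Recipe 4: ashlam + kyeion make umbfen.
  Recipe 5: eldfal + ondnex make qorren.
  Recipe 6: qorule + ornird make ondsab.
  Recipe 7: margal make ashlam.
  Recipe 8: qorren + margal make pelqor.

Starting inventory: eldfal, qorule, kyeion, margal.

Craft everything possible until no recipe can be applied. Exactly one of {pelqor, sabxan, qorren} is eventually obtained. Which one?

sabxan

Using Recipe 3, eldfal and margal make ornird.
Using Recipe 6, qorule and ornird make ondsab.
kyeion + ondsab → sabxan (Recipe 2).
pelqor would need qorren and margal (Recipe 8), but qorren is never obtained. qorren would need eldfal and ondnex (Recipe 5), but ondnex is never obtained.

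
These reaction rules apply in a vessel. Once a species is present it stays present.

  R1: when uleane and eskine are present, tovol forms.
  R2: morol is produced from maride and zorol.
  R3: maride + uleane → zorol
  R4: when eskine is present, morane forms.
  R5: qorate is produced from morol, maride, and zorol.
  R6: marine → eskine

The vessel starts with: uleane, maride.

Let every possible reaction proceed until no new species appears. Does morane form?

No

morane would need eskine (R4), but eskine never forms.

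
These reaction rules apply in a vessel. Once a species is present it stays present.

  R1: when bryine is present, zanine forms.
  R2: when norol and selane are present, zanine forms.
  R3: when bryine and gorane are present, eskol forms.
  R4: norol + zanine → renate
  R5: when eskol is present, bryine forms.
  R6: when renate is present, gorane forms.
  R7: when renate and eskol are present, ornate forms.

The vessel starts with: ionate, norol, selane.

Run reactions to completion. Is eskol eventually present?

No

eskol would need bryine and gorane (R3), but bryine never forms.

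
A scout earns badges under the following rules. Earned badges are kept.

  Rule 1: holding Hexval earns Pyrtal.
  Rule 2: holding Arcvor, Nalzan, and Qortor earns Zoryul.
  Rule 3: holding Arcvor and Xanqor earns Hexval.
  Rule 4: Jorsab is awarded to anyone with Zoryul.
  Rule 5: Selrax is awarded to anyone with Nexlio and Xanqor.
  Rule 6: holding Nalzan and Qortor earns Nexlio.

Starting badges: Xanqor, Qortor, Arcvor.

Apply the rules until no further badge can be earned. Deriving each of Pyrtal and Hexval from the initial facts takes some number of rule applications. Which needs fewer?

Hexval

Hexval: With Arcvor and Xanqor, Hexval is earned (Rule 3). [1 rule application]
Pyrtal: With Arcvor and Xanqor, Hexval is earned (Rule 3). With Hexval, Pyrtal is earned (Rule 1). [2 rule applications]
Hexval needs fewer.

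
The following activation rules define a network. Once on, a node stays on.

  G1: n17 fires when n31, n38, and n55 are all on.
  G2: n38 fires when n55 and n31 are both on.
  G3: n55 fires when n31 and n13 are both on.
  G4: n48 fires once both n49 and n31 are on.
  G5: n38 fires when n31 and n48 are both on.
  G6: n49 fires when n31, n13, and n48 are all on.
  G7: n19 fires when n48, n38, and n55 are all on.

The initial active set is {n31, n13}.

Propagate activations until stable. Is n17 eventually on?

Yes

G3: n31 and n13 on → n55 on.
n55 and n31 are on, so n38 fires (G2).
n31, n38, and n55 are on, so n17 fires (G1).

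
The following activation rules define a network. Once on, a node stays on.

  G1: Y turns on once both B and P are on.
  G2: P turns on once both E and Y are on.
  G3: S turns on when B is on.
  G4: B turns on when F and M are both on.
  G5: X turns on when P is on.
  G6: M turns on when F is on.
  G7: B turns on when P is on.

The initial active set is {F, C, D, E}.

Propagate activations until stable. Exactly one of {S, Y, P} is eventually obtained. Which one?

F is on, so M turns on (G6).
F and M are on, so B turns on (G4).
G3: B on → S on.
Y would need B and P (G1), but P never turns on. P would need E and Y (G2), but Y never turns on.

S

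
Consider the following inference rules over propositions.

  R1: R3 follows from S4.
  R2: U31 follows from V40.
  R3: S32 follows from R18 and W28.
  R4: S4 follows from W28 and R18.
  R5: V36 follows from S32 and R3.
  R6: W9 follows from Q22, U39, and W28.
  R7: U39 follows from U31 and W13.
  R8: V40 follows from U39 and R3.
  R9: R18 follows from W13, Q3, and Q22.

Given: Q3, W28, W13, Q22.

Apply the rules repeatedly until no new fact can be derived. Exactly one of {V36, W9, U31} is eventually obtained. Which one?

W13, Q3, and Q22 hold, so R18 follows (R9).
R18 and W28 hold, so S32 follows (R3).
From W28 and R18, R4 gives S4.
S4 holds, so R3 follows (R1).
From S32 and R3, R5 gives V36.
U31 would need V40 (R2), but V40 is never established. W9 would need Q22, U39, and W28 (R6), but U39 is never established.

V36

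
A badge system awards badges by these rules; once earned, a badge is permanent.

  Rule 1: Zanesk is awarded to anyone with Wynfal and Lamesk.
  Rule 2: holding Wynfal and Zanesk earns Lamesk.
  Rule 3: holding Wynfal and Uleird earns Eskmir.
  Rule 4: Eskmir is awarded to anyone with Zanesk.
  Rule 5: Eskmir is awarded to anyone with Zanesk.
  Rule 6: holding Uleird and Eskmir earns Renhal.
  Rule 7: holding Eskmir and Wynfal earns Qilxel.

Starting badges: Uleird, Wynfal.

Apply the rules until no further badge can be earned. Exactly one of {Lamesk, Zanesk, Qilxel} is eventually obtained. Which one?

Qilxel

With Wynfal and Uleird, Eskmir is earned (Rule 3).
With Eskmir and Wynfal, Qilxel is earned (Rule 7).
Zanesk would need Wynfal and Lamesk (Rule 1), but Lamesk is never earned. Lamesk would need Wynfal and Zanesk (Rule 2), but Zanesk is never earned.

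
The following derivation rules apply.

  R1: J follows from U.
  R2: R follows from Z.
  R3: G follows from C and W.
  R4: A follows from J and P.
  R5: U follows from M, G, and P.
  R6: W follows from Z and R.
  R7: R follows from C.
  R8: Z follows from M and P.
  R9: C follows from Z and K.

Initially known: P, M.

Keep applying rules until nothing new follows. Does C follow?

C would need Z and K (R9), but K is never established.

No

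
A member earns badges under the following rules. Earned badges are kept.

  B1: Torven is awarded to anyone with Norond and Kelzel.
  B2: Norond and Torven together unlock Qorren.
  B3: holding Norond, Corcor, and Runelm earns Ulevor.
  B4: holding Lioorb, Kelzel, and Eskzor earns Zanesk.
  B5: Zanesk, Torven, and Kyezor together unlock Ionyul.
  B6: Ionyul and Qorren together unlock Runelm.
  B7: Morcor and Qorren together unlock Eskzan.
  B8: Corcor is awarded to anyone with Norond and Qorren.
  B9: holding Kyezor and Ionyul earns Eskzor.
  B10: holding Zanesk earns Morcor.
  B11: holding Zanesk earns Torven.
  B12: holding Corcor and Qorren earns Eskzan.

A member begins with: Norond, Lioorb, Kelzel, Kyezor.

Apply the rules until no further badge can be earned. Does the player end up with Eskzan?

Yes

With Norond and Kelzel, Torven is earned (B1).
With Norond and Torven, Qorren is earned (B2).
With Norond and Qorren, Corcor is earned (B8).
With Corcor and Qorren, Eskzan is earned (B12).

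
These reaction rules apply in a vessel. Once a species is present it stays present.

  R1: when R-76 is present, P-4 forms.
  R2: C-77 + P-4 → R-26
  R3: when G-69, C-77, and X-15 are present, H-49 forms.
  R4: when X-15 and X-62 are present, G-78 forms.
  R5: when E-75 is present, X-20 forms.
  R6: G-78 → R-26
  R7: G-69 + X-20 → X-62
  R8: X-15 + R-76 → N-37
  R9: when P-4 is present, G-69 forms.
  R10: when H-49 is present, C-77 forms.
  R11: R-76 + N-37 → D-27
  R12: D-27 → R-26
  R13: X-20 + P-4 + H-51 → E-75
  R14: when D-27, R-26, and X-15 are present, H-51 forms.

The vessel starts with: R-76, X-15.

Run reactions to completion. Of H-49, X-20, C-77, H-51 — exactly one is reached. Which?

H-51

X-15 and R-76 present → N-37 forms (R8).
R-76 and N-37 present → D-27 forms (R11).
D-27 present → R-26 forms (R12).
D-27, R-26, and X-15 present → H-51 forms (R14).
H-49 would need G-69, C-77, and X-15 (R3), but C-77 never forms. X-20 would need E-75 (R5), but E-75 never forms. C-77 would need H-49 (R10), but H-49 never forms.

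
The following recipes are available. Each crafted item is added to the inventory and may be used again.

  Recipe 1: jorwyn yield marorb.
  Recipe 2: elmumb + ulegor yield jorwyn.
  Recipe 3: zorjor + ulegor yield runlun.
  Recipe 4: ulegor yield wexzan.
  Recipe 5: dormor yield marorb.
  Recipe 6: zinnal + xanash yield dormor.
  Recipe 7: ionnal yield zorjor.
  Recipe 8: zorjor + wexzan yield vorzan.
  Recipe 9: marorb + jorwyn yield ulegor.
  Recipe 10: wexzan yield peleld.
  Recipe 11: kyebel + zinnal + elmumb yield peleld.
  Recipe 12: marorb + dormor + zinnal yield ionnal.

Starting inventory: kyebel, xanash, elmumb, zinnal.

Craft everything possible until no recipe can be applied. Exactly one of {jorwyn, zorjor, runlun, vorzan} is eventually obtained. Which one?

zorjor

Using Recipe 6, zinnal and xanash make dormor.
dormor → marorb (Recipe 5).
Using Recipe 12, marorb, dormor, and zinnal make ionnal.
ionnal → zorjor (Recipe 7).
runlun would need zorjor and ulegor (Recipe 3), but ulegor is never obtained. jorwyn would need elmumb and ulegor (Recipe 2), but ulegor is never obtained. vorzan would need zorjor and wexzan (Recipe 8), but wexzan is never obtained.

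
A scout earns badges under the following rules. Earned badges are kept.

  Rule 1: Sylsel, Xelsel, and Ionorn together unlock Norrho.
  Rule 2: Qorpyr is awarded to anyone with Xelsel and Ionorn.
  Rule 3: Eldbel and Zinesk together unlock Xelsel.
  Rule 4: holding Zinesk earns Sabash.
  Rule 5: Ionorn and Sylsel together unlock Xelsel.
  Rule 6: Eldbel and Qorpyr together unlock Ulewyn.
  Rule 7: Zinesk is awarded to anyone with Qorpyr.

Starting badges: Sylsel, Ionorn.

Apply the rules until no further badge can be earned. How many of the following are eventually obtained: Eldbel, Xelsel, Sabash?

With Ionorn and Sylsel, Xelsel is earned (Rule 5).
With Xelsel and Ionorn, Qorpyr is earned (Rule 2).
With Qorpyr, Zinesk is earned (Rule 7).
With Zinesk, Sabash is earned (Rule 4).
No rule produces Eldbel, and it is not given.
Xelsel: reached.
Sabash: reached.
Reached: Xelsel and Sabash — 2 of the 3.

2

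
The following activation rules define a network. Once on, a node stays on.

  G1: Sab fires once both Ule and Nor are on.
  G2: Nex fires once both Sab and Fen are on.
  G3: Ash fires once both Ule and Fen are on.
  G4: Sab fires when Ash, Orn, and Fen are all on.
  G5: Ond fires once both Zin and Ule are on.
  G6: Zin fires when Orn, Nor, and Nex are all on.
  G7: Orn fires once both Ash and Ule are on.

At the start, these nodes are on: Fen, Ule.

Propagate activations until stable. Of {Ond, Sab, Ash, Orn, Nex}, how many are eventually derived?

4

Ule and Fen are on, so Ash fires (G3).
Ash and Ule are on, so Orn fires (G7).
G4: Ash, Orn, and Fen on → Sab on.
G2: Sab and Fen on → Nex on.
Ond would need Zin and Ule (G5), but Zin never turns on.
Sab: reached.
Ash: reached.
Orn: reached.
Nex: reached.
Reached: Sab, Ash, Orn, and Nex — 4 of the 5.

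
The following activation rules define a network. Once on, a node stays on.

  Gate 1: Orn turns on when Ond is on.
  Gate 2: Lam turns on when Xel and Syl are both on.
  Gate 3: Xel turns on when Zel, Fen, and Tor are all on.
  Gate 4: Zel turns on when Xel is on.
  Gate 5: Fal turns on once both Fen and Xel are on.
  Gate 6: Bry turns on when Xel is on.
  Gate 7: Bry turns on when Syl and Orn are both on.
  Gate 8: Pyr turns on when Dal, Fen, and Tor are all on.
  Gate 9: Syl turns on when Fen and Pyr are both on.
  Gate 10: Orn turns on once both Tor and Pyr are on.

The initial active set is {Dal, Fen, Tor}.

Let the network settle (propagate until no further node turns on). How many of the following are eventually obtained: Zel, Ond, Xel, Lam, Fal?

Zel would need Xel (Gate 4), but Xel never turns on.
No rule produces Ond, and it is not given.
Xel would need Zel, Fen, and Tor (Gate 3), but Zel never turns on.
Lam would need Xel and Syl (Gate 2), but Xel never turns on.
Fal would need Fen and Xel (Gate 5), but Xel never turns on.
None of the 5 are reached.

0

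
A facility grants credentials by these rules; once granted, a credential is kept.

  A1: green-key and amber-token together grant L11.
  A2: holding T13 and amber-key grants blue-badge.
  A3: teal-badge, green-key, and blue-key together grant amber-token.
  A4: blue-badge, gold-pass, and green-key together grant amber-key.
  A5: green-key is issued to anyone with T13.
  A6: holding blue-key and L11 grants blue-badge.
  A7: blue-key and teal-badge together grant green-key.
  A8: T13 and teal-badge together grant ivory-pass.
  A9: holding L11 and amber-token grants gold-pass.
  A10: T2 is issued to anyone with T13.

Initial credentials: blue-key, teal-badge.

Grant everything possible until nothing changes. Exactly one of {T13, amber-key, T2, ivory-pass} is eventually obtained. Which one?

amber-key

Holding blue-key and teal-badge grants green-key (A7).
Holding teal-badge, green-key, and blue-key grants amber-token (A3).
Holding green-key and amber-token grants L11 (A1).
Holding L11 and amber-token grants gold-pass (A9).
Holding blue-key and L11 grants blue-badge (A6).
Holding blue-badge, gold-pass, and green-key grants amber-key (A4).
T2 would need T13 (A10), but T13 is never granted. No rule produces T13, and it is not given. ivory-pass would need T13 and teal-badge (A8), but T13 is never granted.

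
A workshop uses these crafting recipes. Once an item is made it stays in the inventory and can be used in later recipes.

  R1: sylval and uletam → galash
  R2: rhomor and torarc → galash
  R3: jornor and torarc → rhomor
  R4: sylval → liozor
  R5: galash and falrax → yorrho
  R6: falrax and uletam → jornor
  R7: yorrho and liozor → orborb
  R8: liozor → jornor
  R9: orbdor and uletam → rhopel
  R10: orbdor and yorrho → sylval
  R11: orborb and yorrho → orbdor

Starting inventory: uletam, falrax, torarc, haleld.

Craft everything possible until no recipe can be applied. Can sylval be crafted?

sylval would need orbdor and yorrho (R10), but orbdor is never obtained.

No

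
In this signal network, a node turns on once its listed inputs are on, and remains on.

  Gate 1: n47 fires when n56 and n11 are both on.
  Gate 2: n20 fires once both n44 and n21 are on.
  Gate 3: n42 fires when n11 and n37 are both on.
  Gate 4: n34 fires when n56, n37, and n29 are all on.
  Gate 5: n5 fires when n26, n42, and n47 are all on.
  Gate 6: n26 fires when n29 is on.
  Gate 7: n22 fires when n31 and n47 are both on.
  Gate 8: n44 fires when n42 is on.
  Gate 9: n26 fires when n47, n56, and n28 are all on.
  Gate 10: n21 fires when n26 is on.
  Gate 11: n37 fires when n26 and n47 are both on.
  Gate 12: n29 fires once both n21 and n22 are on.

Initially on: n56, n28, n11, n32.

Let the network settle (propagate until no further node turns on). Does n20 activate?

Yes

Gate 1: n56 and n11 on → n47 on.
Gate 9: n47, n56, and n28 on → n26 on.
n26 and n47 are on, so n37 fires (Gate 11).
n26 is on, so n21 fires (Gate 10).
n11 and n37 are on, so n42 fires (Gate 3).
n42 is on, so n44 fires (Gate 8).
Gate 2: n44 and n21 on → n20 on.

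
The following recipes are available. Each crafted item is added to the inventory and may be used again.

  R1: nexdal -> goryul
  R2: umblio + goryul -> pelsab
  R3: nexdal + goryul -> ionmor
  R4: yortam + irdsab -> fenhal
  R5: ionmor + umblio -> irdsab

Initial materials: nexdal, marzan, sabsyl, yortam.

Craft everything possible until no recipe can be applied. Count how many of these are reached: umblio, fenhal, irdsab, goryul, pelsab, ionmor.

nexdal -> goryul (R1).
Using R3, nexdal and goryul make ionmor.
No rule produces umblio, and it is not given.
fenhal would need yortam and irdsab (R4), but irdsab is never obtained.
irdsab would need ionmor and umblio (R5), but umblio is never obtained.
goryul: reached.
pelsab would need umblio and goryul (R2), but umblio is never obtained.
ionmor: reached.
Reached: goryul and ionmor — 2 of the 6.

2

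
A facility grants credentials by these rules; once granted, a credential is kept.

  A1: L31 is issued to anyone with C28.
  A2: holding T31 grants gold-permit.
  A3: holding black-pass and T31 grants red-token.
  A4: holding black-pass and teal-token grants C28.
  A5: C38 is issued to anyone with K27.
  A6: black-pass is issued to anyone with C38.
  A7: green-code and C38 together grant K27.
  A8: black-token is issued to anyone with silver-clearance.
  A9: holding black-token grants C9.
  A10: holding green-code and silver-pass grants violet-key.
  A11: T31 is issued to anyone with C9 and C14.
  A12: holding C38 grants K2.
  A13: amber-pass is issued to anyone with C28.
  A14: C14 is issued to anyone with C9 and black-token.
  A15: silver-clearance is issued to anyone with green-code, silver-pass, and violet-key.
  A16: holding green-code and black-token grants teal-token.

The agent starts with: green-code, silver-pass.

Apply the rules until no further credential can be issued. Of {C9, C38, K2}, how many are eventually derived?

Holding green-code and silver-pass grants violet-key (A10).
Holding green-code, silver-pass, and violet-key grants silver-clearance (A15).
Holding silver-clearance grants black-token (A8).
Holding black-token grants C9 (A9).
C9: reached.
C38 would need K27 (A5), but K27 is never granted.
K2 would need C38 (A12), but C38 is never granted.
Reached: C9 — 1 of the 3.

1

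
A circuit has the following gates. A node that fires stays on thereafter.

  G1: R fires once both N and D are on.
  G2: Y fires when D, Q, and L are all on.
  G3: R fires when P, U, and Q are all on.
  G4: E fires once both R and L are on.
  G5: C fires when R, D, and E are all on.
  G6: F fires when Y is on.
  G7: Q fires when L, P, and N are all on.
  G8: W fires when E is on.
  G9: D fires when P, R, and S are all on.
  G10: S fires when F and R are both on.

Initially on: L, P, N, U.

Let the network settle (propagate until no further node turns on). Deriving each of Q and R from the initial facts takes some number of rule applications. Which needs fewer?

Q: L, P, and N are on, so Q fires (G7). [1 rule application]
R: L, P, and N are on, so Q fires (G7). P, U, and Q are on, so R fires (G3). [2 rule applications]
Q needs fewer.

Q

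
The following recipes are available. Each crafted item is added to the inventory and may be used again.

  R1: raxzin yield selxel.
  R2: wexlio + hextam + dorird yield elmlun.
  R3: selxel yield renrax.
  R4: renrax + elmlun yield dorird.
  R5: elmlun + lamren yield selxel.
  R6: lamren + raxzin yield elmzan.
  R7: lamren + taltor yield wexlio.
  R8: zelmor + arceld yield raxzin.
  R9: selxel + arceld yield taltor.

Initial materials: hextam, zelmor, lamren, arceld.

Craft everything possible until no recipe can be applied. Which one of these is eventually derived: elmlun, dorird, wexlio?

wexlio

zelmor + arceld → raxzin (R8).
raxzin → selxel (R1).
Using R9, selxel and arceld make taltor.
Using R7, lamren and taltor make wexlio.
elmlun would need wexlio, hextam, and dorird (R2), but dorird is never obtained. dorird would need renrax and elmlun (R4), but elmlun is never obtained.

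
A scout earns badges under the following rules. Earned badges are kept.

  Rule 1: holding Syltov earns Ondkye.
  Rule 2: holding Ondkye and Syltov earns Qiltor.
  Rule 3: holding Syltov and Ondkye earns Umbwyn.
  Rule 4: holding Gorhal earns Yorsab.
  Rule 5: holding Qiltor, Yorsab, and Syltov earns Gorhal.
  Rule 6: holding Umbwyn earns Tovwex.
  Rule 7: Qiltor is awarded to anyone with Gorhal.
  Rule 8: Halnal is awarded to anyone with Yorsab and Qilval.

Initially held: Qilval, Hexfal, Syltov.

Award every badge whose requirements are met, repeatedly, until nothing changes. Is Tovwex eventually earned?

With Syltov, Ondkye is earned (Rule 1).
With Syltov and Ondkye, Umbwyn is earned (Rule 3).
With Umbwyn, Tovwex is earned (Rule 6).

Yes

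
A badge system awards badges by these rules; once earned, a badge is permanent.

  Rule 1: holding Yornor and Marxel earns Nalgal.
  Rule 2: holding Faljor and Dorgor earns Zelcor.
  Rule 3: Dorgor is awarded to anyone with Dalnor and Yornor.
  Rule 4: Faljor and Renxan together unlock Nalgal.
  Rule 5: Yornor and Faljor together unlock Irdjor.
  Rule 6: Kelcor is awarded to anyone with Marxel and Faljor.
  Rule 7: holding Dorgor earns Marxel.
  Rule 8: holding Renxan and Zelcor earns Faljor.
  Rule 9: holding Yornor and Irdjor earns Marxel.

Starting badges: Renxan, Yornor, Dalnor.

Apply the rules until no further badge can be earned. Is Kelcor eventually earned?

No

Kelcor would need Marxel and Faljor (Rule 6), but Faljor is never earned.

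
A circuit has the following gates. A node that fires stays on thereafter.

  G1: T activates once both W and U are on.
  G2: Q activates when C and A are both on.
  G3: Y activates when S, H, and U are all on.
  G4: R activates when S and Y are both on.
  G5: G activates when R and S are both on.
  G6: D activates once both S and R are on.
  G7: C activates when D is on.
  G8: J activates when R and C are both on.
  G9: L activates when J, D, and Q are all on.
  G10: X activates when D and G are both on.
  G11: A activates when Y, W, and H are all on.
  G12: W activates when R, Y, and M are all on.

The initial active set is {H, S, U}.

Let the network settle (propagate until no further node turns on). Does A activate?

A would need Y, W, and H (G11), but W never turns on.

No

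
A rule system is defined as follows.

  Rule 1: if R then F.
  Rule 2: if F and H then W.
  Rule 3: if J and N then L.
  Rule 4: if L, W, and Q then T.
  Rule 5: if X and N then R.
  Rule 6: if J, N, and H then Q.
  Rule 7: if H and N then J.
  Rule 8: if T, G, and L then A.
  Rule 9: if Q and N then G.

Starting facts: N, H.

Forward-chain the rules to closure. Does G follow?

H and N hold, so J follows (Rule 7).
J, N, and H hold, so Q follows (Rule 6).
Q and N hold, so G follows (Rule 9).

Yes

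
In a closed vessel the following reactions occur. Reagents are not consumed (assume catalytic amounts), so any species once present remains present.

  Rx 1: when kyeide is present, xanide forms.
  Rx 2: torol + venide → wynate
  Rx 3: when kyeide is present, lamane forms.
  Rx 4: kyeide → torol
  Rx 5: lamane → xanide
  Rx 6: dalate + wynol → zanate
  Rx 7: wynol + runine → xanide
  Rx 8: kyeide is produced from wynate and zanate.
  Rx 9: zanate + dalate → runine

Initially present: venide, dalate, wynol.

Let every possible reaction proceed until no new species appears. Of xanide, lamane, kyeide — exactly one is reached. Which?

dalate and wynol present → zanate forms (Rx 6).
zanate and dalate present → runine forms (Rx 9).
wynol and runine present → xanide forms (Rx 7).
kyeide would need wynate and zanate (Rx 8), but wynate never forms. lamane would need kyeide (Rx 3), but kyeide never forms.

xanide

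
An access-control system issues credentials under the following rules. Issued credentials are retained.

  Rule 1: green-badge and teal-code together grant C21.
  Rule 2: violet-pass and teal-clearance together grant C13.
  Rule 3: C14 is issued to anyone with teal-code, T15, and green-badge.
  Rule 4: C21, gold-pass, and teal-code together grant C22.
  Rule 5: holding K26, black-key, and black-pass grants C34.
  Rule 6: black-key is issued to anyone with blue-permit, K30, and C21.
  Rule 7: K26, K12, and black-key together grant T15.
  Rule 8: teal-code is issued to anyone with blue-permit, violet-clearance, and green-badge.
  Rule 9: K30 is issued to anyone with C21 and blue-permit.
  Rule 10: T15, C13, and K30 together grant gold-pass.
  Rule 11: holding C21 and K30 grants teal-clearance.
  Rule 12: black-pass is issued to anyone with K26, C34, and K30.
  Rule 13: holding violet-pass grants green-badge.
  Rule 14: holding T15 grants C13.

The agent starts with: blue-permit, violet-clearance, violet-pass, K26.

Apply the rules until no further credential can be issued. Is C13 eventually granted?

Holding violet-pass grants green-badge (Rule 13).
Holding blue-permit, violet-clearance, and green-badge grants teal-code (Rule 8).
Holding green-badge and teal-code grants C21 (Rule 1).
Holding C21 and blue-permit grants K30 (Rule 9).
Holding C21 and K30 grants teal-clearance (Rule 11).
Holding violet-pass and teal-clearance grants C13 (Rule 2).

Yes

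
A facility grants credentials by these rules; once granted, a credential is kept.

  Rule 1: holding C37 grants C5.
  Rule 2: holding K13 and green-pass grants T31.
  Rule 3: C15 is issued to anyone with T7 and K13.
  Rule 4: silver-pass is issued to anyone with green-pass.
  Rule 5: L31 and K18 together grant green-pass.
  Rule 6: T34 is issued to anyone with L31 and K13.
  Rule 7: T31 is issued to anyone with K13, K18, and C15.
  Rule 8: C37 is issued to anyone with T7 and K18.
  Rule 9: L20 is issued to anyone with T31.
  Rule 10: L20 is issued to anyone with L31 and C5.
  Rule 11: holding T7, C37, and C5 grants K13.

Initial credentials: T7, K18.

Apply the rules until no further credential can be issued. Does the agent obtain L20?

Holding T7 and K18 grants C37 (Rule 8).
Holding C37 grants C5 (Rule 1).
Holding T7, C37, and C5 grants K13 (Rule 11).
Holding T7 and K13 grants C15 (Rule 3).
Holding K13, K18, and C15 grants T31 (Rule 7).
Holding T31 grants L20 (Rule 9).

Yes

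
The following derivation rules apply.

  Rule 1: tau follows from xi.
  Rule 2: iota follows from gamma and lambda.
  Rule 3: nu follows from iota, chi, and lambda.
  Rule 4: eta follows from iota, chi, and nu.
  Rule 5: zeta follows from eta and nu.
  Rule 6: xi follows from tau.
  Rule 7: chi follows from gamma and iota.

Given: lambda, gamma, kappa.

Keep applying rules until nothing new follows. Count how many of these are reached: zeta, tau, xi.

1

From gamma and lambda, Rule 2 gives iota.
From gamma and iota, Rule 7 gives chi.
iota, chi, and lambda hold, so nu follows (Rule 3).
From iota, chi, and nu, Rule 4 gives eta.
eta and nu hold, so zeta follows (Rule 5).
zeta: reached.
tau would need xi (Rule 1), but xi is never established.
xi would need tau (Rule 6), but tau is never established.
Reached: zeta — 1 of the 3.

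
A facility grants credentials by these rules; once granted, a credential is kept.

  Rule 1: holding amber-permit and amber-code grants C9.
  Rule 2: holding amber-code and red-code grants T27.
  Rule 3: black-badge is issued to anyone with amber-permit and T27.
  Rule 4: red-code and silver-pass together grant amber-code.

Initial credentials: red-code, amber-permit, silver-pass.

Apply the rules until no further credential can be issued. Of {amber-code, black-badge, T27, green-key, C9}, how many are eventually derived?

4

Holding red-code and silver-pass grants amber-code (Rule 4).
Holding amber-permit and amber-code grants C9 (Rule 1).
Holding amber-code and red-code grants T27 (Rule 2).
Holding amber-permit and T27 grants black-badge (Rule 3).
amber-code: reached.
black-badge: reached.
T27: reached.
No rule produces green-key, and it is not given.
C9: reached.
Reached: amber-code, black-badge, T27, and C9 — 4 of the 5.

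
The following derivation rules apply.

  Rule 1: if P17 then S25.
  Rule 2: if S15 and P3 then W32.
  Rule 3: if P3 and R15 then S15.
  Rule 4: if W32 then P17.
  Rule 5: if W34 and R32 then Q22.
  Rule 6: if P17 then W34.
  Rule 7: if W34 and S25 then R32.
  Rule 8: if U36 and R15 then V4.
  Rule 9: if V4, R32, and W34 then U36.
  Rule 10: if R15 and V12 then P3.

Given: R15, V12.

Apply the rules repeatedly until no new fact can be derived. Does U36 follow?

No

U36 would need V4, R32, and W34 (Rule 9), but V4 is never established.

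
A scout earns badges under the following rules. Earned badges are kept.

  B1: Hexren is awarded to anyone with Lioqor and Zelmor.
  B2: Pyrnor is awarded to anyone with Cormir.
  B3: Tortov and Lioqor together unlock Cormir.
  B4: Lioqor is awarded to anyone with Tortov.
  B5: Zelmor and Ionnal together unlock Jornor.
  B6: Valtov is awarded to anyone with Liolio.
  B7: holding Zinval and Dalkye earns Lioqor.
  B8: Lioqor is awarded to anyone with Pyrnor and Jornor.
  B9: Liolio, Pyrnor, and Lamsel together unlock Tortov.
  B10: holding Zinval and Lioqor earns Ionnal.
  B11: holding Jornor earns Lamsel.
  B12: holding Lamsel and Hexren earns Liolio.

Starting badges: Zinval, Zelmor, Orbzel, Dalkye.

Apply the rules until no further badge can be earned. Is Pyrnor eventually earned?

No

Pyrnor would need Cormir (B2), but Cormir is never earned.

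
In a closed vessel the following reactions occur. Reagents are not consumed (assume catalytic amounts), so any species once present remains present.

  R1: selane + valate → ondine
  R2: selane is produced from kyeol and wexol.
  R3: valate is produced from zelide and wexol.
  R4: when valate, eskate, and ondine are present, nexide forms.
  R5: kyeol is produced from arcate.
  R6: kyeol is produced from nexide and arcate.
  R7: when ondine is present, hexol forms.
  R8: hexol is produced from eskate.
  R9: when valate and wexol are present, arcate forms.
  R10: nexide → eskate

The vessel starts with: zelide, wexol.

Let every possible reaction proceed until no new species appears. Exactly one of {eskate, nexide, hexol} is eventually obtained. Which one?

hexol

zelide and wexol present → valate forms (R3).
valate and wexol present → arcate forms (R9).
arcate present → kyeol forms (R5).
kyeol and wexol present → selane forms (R2).
selane and valate present → ondine forms (R1).
ondine present → hexol forms (R7).
eskate would need nexide (R10), but nexide never forms. nexide would need valate, eskate, and ondine (R4), but eskate never forms.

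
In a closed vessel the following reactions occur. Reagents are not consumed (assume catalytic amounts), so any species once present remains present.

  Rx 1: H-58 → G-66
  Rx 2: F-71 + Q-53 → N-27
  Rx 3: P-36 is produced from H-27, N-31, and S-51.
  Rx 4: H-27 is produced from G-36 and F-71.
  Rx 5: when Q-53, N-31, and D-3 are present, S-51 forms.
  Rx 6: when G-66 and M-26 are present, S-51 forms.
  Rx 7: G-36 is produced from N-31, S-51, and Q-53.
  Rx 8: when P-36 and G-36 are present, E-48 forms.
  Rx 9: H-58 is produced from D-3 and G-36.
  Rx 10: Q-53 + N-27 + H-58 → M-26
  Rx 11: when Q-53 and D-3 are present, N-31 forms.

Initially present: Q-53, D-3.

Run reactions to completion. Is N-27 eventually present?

N-27 would need F-71 and Q-53 (Rx 2), but F-71 never forms.

No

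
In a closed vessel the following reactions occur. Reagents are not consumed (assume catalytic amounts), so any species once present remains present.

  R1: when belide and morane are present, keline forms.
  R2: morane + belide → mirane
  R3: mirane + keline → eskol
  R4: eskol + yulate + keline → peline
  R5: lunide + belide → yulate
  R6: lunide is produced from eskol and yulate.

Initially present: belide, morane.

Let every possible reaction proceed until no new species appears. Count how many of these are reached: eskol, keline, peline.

2

morane and belide present → mirane forms (R2).
belide and morane present → keline forms (R1).
mirane and keline present → eskol forms (R3).
eskol: reached.
keline: reached.
peline would need eskol, yulate, and keline (R4), but yulate never forms.
Reached: eskol and keline — 2 of the 3.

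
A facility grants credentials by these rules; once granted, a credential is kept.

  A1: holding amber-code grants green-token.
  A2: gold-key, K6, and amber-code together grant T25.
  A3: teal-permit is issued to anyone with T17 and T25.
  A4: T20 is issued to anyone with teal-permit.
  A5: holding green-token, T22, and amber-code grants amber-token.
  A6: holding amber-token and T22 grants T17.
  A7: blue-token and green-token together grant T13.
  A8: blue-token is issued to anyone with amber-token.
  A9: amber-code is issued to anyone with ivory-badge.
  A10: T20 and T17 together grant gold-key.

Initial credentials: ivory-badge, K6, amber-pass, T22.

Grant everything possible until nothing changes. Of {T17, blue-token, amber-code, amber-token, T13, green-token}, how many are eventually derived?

Holding ivory-badge grants amber-code (A9).
Holding amber-code grants green-token (A1).
Holding green-token, T22, and amber-code grants amber-token (A5).
Holding amber-token and T22 grants T17 (A6).
Holding amber-token grants blue-token (A8).
Holding blue-token and green-token grants T13 (A7).
T17: reached.
blue-token: reached.
amber-code: reached.
amber-token: reached.
T13: reached.
green-token: reached.
All 6 are reached.

6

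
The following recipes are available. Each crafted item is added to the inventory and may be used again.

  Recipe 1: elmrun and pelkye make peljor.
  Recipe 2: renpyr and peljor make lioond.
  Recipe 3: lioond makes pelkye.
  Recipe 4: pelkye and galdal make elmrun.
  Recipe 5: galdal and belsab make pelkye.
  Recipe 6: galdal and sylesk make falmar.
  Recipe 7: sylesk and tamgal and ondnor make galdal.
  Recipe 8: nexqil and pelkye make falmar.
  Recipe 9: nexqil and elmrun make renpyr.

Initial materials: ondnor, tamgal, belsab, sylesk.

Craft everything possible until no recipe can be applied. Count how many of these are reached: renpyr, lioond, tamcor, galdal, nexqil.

sylesk and tamgal and ondnor → galdal (Recipe 7).
renpyr would need nexqil and elmrun (Recipe 9), but nexqil is never obtained.
lioond would need renpyr and peljor (Recipe 2), but renpyr is never obtained.
No rule produces tamcor, and it is not given.
galdal: reached.
No rule produces nexqil, and it is not given.
Reached: galdal — 1 of the 5.

1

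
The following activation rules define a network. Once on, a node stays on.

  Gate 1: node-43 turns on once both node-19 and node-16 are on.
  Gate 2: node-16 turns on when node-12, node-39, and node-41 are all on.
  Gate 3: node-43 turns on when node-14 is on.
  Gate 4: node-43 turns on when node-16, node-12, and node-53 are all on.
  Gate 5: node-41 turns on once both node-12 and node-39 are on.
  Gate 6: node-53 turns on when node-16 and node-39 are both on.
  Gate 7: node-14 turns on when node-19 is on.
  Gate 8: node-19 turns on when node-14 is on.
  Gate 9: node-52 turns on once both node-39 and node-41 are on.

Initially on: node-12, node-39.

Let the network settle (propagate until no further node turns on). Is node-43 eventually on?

Yes

Gate 5: node-12 and node-39 on → node-41 on.
node-12, node-39, and node-41 are on, so node-16 turns on (Gate 2).
Gate 6: node-16 and node-39 on → node-53 on.
node-16, node-12, and node-53 are on, so node-43 turns on (Gate 4).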